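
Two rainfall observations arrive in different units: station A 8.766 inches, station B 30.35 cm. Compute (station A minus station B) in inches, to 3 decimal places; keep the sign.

-3.183 in

station B: 30.35 cm = 11.94882 in.
Difference: 8.76600 − 11.94882 = -3.183 in.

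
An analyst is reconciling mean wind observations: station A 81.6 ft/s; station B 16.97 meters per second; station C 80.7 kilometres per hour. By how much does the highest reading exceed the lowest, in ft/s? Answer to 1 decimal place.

station B: 16.97 m/s = 55.676 ft/s.
station C: 80.7 km/h = 73.545 ft/s.
Spread: 81.600 − 55.676 = 25.9 ft/s.

25.9 ft/s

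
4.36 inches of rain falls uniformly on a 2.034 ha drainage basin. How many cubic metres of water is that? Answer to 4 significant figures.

2253 cubic metres

Depth: 4.36 in × 25.4 = 110.744 mm.
Area: 2.034 ha = 20340 m².
1 mm over 1 m² is 1 L, so volume = 110.744 × 20340 = 2252533 L = 2253 m³.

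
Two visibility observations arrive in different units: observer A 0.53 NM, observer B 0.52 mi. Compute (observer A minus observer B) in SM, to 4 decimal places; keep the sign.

observer A: 0.53 nmi = 0.609913 SM.
Difference: 0.609913 − 0.520000 = 0.0899 SM.

0.0899 SM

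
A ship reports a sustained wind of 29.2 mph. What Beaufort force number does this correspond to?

Beaufort force 6

29.2 mph = 13.1 m/s, which is Beaufort 6 (strong breeze, 10.8–13.8 m/s).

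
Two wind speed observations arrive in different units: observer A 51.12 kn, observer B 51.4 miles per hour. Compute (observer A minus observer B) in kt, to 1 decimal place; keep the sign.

6.5 kt

observer B: 51.4 mph = 44.665 kt.
Difference: 51.120 − 44.665 = 6.5 kt.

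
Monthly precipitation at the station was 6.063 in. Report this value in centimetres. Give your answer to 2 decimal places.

15.40 cm

1 in = 2.54 cm, so 6.063 × 2.54 = 15.40 cm.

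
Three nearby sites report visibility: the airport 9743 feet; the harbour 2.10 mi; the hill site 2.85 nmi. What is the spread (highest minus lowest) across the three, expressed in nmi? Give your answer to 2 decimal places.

the airport: 9743 ft = 1.6035 nmi.
the harbour: 2.10 SM = 1.8249 nmi.
Spread: 2.8500 − 1.6035 = 1.25 nmi.

1.25 nmi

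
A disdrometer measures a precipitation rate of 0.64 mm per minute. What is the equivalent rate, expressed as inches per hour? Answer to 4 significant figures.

1.512 in/hour

0.64 mm/minute × 0.0393701 in/mm × 60 minute/hour = 1.512 in/hour.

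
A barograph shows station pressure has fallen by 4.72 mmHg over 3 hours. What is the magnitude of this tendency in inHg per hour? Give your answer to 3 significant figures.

0.0619 inHg per hour

4.72 mmHg / 3 h × 0.0393701 inHg/mmHg = 0.0619 inHg/h.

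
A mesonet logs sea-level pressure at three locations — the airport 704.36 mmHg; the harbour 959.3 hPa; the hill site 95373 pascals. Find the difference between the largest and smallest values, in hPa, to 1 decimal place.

20.2 hPa

the airport: 704.36 mmHg = 939.070 hPa.
the hill site: 95373 Pa = 953.730 hPa.
Spread: 959.300 − 939.070 = 20.2 hPa.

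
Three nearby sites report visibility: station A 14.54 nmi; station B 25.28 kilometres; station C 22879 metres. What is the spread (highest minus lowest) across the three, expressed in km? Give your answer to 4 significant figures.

4.049 km

station A: 14.54 nmi = 26.92808 km.
station C: 22879 m = 22.87900 km.
Spread: 26.92808 − 22.87900 = 4.049 km.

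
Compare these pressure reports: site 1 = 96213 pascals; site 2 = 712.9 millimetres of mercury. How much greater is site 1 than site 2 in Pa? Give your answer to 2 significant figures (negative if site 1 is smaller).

site 2: 712.9 mmHg = 95045.53 Pa.
Difference: 96213.00 − 95045.53 = 1200 Pa.

1200 Pa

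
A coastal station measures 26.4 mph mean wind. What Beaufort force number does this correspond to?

26.4 mph = 11.8 m/s, which is Beaufort 6 (strong breeze, 10.8–13.8 m/s).

Beaufort force 6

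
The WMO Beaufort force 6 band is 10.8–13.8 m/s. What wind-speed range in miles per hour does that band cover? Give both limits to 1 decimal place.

10.8–13.8 m/s × 2.237 = 24.2–30.9 mph.

24.2 to 30.9 mph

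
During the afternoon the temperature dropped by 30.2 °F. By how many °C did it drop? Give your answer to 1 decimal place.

For a temperature change the 32° offset cancels: Δ°C = 30.2 × 0.5556 = 16.8 °C.

16.8 °C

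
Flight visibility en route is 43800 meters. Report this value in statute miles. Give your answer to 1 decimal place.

1 m = 0.000621371 SM, so 43800 × 0.000621371 = 27.2 SM.

27.2 SM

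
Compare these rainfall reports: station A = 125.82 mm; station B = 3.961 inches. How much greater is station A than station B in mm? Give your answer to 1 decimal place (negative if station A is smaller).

25.2 mm

station B: 3.961 in = 100.609 mm.
Difference: 125.820 − 100.609 = 25.2 mm.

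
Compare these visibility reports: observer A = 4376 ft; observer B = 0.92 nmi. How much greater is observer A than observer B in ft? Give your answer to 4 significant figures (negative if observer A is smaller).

observer B: 0.92 nmi = 5590.03 ft.
Difference: 4376.00 − 5590.03 = -1214 ft.

-1214 ft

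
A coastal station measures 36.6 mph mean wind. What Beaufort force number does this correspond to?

36.6 mph = 16.4 m/s, which is Beaufort 7 (near gale, 13.9–17.1 m/s).

Beaufort force 7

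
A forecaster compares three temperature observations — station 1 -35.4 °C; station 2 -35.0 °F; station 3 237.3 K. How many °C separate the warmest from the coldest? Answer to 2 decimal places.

1.82 °C

station 2: -35.0 °F = -37.222 °C.
station 3: 237.3 K = -35.850 °C.
Spread: (-35.400) − (-37.222) = 1.822 °C.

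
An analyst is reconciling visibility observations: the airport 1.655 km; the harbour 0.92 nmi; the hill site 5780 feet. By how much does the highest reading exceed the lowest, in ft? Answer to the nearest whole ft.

350 ft

the airport: 1.655 km = 5429.79 ft.
the harbour: 0.92 nmi = 5590.03 ft.
Spread: 5780.00 − 5429.79 = 350 ft.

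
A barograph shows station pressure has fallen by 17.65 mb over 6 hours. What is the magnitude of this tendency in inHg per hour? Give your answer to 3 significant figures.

0.0869 inHg per hour

17.65 mb / 6 h × 0.02953 inHg/mb = 0.0869 inHg/h.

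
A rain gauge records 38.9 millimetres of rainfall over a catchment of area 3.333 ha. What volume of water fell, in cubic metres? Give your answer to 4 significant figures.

1297 cubic metres

Area: 3.333 ha = 33330 m².
1 mm over 1 m² is 1 L, so volume = 38.9 × 33330 = 1296537 L = 1297 m³.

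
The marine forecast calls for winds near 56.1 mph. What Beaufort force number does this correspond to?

Beaufort force 10

56.1 mph = 25.1 m/s, which is Beaufort 10 (storm, 24.5–28.4 m/s).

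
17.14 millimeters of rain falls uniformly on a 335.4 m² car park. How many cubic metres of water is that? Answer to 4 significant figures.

1 mm over 1 m² is 1 L, so volume = 17.14 × 335.4 = 5748.756 L = 5.749 m³.

5.749 cubic metres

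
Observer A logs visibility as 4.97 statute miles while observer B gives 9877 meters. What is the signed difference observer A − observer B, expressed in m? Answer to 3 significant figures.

-1880 m

observer A: 4.97 SM = 7998.44 m.
Difference: 7998.44 − 9877.00 = -1880 m.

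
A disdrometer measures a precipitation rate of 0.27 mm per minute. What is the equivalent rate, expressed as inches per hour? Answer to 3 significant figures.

0.638 in/hour

0.27 mm/minute × 0.0393701 in/mm × 60 minute/hour = 0.638 in/hour.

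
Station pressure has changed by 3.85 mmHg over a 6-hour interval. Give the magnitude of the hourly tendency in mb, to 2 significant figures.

0.86 mb per hour

3.85 mmHg / 6 h × 1.33322 mb/mmHg = 0.86 mb/h.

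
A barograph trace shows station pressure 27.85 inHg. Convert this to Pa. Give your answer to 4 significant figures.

94310 Pa

1 inHg = 3386.39 Pa, so 27.85 × 3386.39 = 94310 Pa.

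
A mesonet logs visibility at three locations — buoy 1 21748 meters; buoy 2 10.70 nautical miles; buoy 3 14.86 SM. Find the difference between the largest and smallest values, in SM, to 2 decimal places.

2.55 SM

buoy 1: 21748 m = 13.5136 SM.
buoy 2: 10.70 nmi = 12.3133 SM.
Spread: 14.8600 − 12.3133 = 2.55 SM.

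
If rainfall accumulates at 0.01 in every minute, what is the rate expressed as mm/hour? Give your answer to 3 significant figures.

15.2 mm/hour

0.01 in/minute × 25.4 mm/in × 60 minute/hour = 15.2 mm/hour.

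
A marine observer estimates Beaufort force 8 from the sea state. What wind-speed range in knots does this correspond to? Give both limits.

34 to 40 kt

Beaufort 8 (gale) spans 34–40 knots.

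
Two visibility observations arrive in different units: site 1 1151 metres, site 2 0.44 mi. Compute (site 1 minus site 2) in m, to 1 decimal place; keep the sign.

442.9 m

site 2: 0.44 SM = 708.111 m.
Difference: 1151.000 − 708.111 = 442.9 m.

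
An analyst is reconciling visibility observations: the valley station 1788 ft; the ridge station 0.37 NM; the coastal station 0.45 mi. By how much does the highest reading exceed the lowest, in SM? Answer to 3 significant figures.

0.111 SM

the valley station: 1788 ft = 0.33864 SM.
the ridge station: 0.37 nmi = 0.42579 SM.
Spread: 0.45000 − 0.33864 = 0.111 SM.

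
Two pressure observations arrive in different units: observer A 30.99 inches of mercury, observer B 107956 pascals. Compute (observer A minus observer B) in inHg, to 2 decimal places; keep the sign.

-0.89 inHg

observer B: 107956 Pa = 31.8794 inHg.
Difference: 30.9900 − 31.8794 = -0.89 inHg.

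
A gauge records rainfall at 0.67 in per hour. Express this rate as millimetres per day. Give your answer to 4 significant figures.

408.4 mm/day

0.67 in/hour × 25.4 mm/in × 24 hour/day = 408.4 mm/day.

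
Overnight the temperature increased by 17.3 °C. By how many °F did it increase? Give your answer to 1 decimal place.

A change of 1 °C equals a change of 1.8 °F: Δ°F = 17.3 × 1.8 = 31.1 °F.

31.1 °F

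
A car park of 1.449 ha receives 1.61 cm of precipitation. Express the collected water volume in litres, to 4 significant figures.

Depth: 1.61 cm × 10 = 16.1 mm.
Area: 1.449 ha = 14490 m².
1 mm over 1 m² is 1 L, so volume = 16.1 × 14490 = 233289 L ≈ 233300 L.

233300 litres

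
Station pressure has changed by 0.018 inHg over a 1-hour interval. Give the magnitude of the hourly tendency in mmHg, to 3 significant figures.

0.018 inHg / 1 h × 25.4 mmHg/inHg = 0.457 mmHg/h.

0.457 mmHg per hour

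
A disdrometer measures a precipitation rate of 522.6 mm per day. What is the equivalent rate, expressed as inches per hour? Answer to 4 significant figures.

522.6 mm/day × 0.0393701 in/mm × 0.0416667 day/hour = 0.8573 in/hour.

0.8573 in/hour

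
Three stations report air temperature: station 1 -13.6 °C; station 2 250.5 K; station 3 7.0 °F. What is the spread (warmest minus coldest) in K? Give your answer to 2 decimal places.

9.05 K

station 2: 250.5 K = -22.650 °C.
station 3: 7.0 °F = -13.889 °C.
Spread: (-13.600) − (-22.650) = 9.050 °C.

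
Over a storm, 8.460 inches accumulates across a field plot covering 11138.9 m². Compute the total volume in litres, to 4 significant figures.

2394000 litres

Depth: 8.460 in × 25.4 = 214.884 mm.
1 mm over 1 m² is 1 L, so volume = 214.884 × 11138.9 = 2393571.4 L ≈ 2394000 L.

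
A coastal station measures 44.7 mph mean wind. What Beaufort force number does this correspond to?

44.7 mph = 20.0 m/s, which is Beaufort 8 (gale, 17.2–20.7 m/s).

Beaufort force 8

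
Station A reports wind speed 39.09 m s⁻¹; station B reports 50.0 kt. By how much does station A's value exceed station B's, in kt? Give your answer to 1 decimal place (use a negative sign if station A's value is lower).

station A: 39.09 m/s = 75.985 kt.
Difference: 75.985 − 50.000 = 26.0 kt.

26.0 kt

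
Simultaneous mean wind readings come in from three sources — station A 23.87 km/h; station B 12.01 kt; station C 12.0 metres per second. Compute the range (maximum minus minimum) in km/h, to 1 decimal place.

station B: 12.01 kt = 22.243 km/h.
station C: 12.0 m/s = 43.200 km/h.
Spread: 43.200 − 22.243 = 21.0 km/h.

21.0 km/h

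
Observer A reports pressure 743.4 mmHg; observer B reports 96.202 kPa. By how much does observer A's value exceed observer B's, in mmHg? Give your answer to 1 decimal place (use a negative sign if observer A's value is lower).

observer B: 96.202 kPa = 721.574 mmHg.
Difference: 743.400 − 721.574 = 21.8 mmHg.

21.8 mmHg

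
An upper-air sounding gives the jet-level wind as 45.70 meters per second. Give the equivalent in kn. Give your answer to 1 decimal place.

1 m/s = 1.94384 kt, so 45.70 × 1.94384 = 88.8 kt.

88.8 kt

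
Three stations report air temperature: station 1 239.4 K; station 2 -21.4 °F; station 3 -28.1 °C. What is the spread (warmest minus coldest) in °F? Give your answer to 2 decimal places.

10.17 °F

station 1: 239.4 K = -33.750 °C.
station 2: -21.4 °F = -29.667 °C.
Spread: (-28.100) − (-33.750) = 5.650 °C = 10.17 °F.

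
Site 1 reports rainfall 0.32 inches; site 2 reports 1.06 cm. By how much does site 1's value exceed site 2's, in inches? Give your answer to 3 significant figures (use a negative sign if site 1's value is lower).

site 2: 1.06 cm = 0.417323 in.
Difference: 0.320000 − 0.417323 = -0.0973 in.

-0.0973 in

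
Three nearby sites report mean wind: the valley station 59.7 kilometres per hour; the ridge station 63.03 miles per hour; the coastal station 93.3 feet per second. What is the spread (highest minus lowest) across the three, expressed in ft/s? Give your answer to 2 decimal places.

38.89 ft/s

the valley station: 59.7 km/h = 54.4073 ft/s.
the ridge station: 63.03 mph = 92.4440 ft/s.
Spread: 93.3000 − 54.4073 = 38.89 ft/s.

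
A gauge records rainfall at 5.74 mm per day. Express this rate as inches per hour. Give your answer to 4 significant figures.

5.74 mm/day × 0.0393701 in/mm × 0.0416667 day/hour = 0.009416 in/hour.

0.009416 in/hour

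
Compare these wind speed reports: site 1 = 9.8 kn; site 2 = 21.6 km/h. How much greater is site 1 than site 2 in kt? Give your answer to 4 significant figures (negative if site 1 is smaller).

-1.863 kt

site 2: 21.6 km/h = 11.66307 kt.
Difference: 9.80000 − 11.66307 = -1.863 kt.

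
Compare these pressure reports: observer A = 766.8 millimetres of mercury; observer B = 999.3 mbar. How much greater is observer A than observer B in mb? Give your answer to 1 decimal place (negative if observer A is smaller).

23.0 mb

observer A: 766.8 mmHg = 1022.316 mb.
Difference: 1022.316 − 999.300 = 23.0 mb.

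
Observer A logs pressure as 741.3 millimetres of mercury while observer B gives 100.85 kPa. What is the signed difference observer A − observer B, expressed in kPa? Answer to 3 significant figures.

-2.02 kPa

observer A: 741.3 mmHg = 98.8319 kPa.
Difference: 98.8319 − 100.8500 = -2.02 kPa.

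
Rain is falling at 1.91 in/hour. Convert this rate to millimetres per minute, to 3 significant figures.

0.809 mm/minute

1.91 in/hour × 25.4 mm/in × 0.0166667 hour/minute = 0.809 mm/minute.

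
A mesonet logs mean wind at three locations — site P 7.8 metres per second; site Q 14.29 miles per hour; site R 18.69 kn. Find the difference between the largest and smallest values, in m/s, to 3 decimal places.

site Q: 14.29 mph = 6.38820 m/s.
site R: 18.69 kt = 9.61497 m/s.
Spread: 9.61497 − 6.38820 = 3.227 m/s.

3.227 m/s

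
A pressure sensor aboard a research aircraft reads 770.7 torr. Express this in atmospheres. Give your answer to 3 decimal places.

1.014 atm

1 mmHg = 0.00131579 atm, so 770.7 × 0.00131579 = 1.014 atm.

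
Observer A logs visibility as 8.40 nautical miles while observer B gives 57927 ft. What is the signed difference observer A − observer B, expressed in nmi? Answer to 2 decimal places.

-1.13 nmi

observer B: 57927 ft = 9.5336 nmi.
Difference: 8.4000 − 9.5336 = -1.13 nmi.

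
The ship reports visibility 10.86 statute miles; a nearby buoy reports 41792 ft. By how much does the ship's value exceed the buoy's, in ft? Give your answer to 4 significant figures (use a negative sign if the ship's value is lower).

15550 ft

the ship: 10.86 SM = 57340.80 ft.
Difference: 57340.80 − 41792.00 = 15550 ft.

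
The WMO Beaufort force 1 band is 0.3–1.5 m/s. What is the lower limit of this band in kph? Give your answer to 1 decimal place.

1.1 km/h

0.3–1.5 m/s × 3.6 = 1.1–5.4 km/h.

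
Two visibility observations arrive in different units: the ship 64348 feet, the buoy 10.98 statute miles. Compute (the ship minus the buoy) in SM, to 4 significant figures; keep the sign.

the ship: 64348 ft = 12.18712 SM.
Difference: 12.18712 − 10.98000 = 1.207 SM.

1.207 SM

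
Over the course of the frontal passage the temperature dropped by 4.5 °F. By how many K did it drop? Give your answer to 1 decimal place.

A change of 1 °C equals a change of 1.8 °F: ΔK = 4.5 × 0.5556 = 2.5 K.

2.5 K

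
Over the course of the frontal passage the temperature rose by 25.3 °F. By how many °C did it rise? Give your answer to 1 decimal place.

14.1 °C

For a temperature change the 32° offset cancels: Δ°C = 25.3 × 0.5556 = 14.1 °C.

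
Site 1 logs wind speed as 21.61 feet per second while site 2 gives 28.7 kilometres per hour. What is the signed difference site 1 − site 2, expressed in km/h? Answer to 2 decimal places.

site 1: 21.61 ft/s = 23.7122 km/h.
Difference: 23.7122 − 28.7000 = -4.99 km/h.

-4.99 km/h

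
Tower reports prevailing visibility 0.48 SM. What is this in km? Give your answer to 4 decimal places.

1 SM = 1.60934 km, so 0.48 × 1.60934 = 0.7725 km.

0.7725 km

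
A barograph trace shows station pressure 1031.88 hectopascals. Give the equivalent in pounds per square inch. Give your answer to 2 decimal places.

14.97 psi

1 hPa = 0.0145038 psi, so 1031.88 × 0.0145038 = 14.97 psi.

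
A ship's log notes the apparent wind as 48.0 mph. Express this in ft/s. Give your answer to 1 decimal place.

1 mph = 1.46667 ft/s, so 48.0 × 1.46667 = 70.4 ft/s.

70.4 ft/s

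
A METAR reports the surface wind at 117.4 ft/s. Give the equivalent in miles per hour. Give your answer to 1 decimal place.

1 ft/s = 0.681818 mph, so 117.4 × 0.681818 = 80.0 mph.

80.0 mph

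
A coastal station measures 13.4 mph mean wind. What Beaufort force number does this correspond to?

Beaufort force 4

13.4 mph = 6.0 m/s, which is Beaufort 4 (moderate breeze, 5.5–7.9 m/s).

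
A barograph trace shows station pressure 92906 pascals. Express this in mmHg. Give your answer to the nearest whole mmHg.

697 mmHg

1 Pa = 0.00750062 mmHg, so 92906 × 0.00750062 = 697 mmHg.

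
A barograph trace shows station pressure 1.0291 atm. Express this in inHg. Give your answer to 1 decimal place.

1 atm = 29.9213 inHg, so 1.0291 × 29.9213 = 30.8 inHg.

30.8 inHg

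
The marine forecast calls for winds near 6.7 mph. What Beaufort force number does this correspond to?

6.7 mph = 3.0 m/s, which is Beaufort 2 (light breeze, 1.6–3.3 m/s).

Beaufort force 2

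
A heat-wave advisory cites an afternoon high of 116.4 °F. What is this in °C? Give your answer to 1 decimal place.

°C = (°F − 32) × 5/9 = (116.4 − 32) / 1.8 = 46.9 °C.

46.9 °C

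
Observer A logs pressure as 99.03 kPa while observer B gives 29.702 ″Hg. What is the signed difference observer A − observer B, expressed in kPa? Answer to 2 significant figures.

-1.6 kPa

observer B: 29.702 inHg = 100.583 kPa.
Difference: 99.030 − 100.583 = -1.6 kPa.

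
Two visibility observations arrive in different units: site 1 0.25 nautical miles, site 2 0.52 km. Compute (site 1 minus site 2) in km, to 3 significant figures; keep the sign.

-0.0570 km

site 1: 0.25 nmi = 0.463000 km.
Difference: 0.463000 − 0.520000 = -0.0570 km.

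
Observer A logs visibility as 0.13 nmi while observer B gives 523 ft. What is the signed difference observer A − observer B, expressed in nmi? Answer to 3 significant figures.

0.0439 nmi

observer B: 523 ft = 0.086075 nmi.
Difference: 0.130000 − 0.086075 = 0.0439 nmi.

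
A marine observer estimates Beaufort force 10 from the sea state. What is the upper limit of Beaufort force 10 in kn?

55 kt

Beaufort 10 (storm) spans 48–55 knots.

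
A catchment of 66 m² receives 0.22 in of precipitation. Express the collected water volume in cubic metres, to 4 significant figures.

0.3688 cubic metres

Depth: 0.22 in × 25.4 = 5.588 mm.
1 mm over 1 m² is 1 L, so volume = 5.588 × 66 = 368.808 L = 0.3688 m³.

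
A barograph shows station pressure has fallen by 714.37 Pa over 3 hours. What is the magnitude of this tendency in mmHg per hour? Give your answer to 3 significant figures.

714.37 Pa / 3 h × 0.00750062 mmHg/Pa = 1.79 mmHg/h.

1.79 mmHg per hour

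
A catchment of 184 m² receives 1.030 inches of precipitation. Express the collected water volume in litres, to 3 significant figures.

4810 litres

Depth: 1.030 in × 25.4 = 26.162 mm.
1 mm over 1 m² is 1 L, so volume = 26.162 × 184 = 4813.808 L ≈ 4810 L.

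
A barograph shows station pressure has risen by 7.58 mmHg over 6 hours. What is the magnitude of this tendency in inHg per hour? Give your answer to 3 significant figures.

7.58 mmHg / 6 h × 0.0393701 inHg/mmHg = 0.0497 inHg/h.

0.0497 inHg per hour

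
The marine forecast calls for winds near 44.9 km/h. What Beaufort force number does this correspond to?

44.9 km/h = 12.5 m/s, which is Beaufort 6 (strong breeze, 10.8–13.8 m/s).

Beaufort force 6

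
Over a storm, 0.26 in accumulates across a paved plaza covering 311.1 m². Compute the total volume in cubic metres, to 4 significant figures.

Depth: 0.26 in × 25.4 = 6.604 mm.
1 mm over 1 m² is 1 L, so volume = 6.604 × 311.1 = 2054.5044 L = 2.055 m³.

2.055 cubic metres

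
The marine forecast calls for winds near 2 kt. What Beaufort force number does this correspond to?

2 kt lies in the Beaufort 1 band (light air, 1–3 kt).

Beaufort force 1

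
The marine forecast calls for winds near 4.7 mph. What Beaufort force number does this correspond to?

4.7 mph = 2.1 m/s, which is Beaufort 2 (light breeze, 1.6–3.3 m/s).

Beaufort force 2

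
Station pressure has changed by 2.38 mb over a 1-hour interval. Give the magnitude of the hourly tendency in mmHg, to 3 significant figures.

2.38 mb / 1 h × 0.750062 mmHg/mb = 1.79 mmHg/h.

1.79 mmHg per hour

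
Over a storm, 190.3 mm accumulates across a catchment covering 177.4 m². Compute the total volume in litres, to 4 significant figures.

33760 litres

1 mm over 1 m² is 1 L, so volume = 190.3 × 177.4 = 33759.22 L ≈ 33760 L.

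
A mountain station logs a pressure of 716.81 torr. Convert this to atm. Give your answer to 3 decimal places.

0.943 atm

1 mmHg = 0.00131579 atm, so 716.81 × 0.00131579 = 0.943 atm.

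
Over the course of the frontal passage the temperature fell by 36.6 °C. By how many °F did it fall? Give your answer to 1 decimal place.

65.9 °F

Converting a difference, only the 9/5 scale factor applies: Δ°F = 36.6 × 1.8 = 65.9 °F.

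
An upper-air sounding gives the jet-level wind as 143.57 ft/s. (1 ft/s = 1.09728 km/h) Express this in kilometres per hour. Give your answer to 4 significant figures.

1 ft/s = 1.09728 km/h, so 143.57 × 1.09728 = 157.5 km/h.

157.5 km/h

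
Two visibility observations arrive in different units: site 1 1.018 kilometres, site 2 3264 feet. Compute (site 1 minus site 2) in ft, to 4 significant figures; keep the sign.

75.90 ft

site 1: 1.018 km = 3339.89501 ft.
Difference: 3339.89501 − 3264.00000 = 75.90 ft.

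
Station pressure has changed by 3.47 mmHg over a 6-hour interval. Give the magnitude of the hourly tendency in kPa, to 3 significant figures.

3.47 mmHg / 6 h × 0.133322 kPa/mmHg = 0.0771 kPa/h.

0.0771 kPa per hour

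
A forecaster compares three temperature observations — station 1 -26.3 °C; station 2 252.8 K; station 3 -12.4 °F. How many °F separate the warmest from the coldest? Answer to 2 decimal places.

10.71 °F

station 2: 252.8 K = -20.350 °C.
station 3: -12.4 °F = -24.667 °C.
Spread: (-20.350) − (-26.300) = 5.950 °C = 10.71 °F.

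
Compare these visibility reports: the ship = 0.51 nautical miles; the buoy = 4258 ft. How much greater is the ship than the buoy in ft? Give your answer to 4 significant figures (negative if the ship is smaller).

the ship: 0.51 nmi = 3098.82 ft.
Difference: 3098.82 − 4258.00 = -1159 ft.

-1159 ft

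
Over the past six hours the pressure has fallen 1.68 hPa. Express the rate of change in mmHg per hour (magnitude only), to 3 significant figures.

0.210 mmHg per hour

1.68 hPa / 6 h × 0.750062 mmHg/hPa = 0.210 mmHg/h.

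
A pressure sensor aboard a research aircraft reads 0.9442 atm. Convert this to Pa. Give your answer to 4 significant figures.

95670 Pa

1 atm = 101325 Pa, so 0.9442 × 101325 = 95670 Pa.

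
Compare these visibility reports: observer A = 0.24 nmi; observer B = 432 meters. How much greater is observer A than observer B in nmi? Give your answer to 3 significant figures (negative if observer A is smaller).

observer B: 432 m = 0.2332613 nmi.
Difference: 0.2400000 − 0.2332613 = 0.00674 nmi.

0.00674 nmi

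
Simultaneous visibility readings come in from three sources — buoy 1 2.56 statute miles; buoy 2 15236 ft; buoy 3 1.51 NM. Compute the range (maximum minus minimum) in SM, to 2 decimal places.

1.15 SM

buoy 2: 15236 ft = 2.8856 SM.
buoy 3: 1.51 nmi = 1.7377 SM.
Spread: 2.8856 − 1.7377 = 1.15 SM.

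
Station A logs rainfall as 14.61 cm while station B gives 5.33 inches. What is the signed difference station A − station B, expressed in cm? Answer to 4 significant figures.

1.072 cm

station B: 5.33 in = 13.53820 cm.
Difference: 14.61000 − 13.53820 = 1.072 cm.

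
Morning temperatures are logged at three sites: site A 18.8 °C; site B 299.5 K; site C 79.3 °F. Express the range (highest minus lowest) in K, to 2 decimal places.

7.55 K

site B: 299.5 K = 26.350 °C.
site C: 79.3 °F = 26.278 °C.
Spread: 26.350 − 18.800 = 7.550 °C.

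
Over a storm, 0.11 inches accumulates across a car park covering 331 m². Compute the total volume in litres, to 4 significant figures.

924.8 litres

Depth: 0.11 in × 25.4 = 2.794 mm.
1 mm over 1 m² is 1 L, so volume = 2.794 × 331 = 924.814 L ≈ 924.8 L.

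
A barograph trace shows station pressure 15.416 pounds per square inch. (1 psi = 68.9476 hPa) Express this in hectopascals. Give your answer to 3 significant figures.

1060 hPa

1 psi = 68.9476 hPa, so 15.416 × 68.9476 = 1060 hPa.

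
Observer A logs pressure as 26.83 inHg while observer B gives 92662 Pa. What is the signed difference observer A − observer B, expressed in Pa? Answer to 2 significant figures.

observer A: 26.83 inHg = 90856.82 Pa.
Difference: 90856.82 − 92662.00 = -1800 Pa.

-1800 Pa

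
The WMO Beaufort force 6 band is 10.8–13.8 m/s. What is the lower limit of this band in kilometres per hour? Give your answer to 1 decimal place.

38.9 km/h

10.8–13.8 m/s × 3.6 = 38.9–49.7 km/h.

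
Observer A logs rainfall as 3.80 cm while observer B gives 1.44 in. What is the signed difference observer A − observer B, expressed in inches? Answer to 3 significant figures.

observer A: 3.80 cm = 1.496063 in.
Difference: 1.496063 − 1.440000 = 0.0561 in.

0.0561 in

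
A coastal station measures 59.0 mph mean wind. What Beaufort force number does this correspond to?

59.0 mph = 26.4 m/s, which is Beaufort 10 (storm, 24.5–28.4 m/s).

Beaufort force 10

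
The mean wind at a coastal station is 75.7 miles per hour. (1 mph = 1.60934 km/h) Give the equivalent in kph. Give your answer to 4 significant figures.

1 mph = 1.60934 km/h, so 75.7 × 1.60934 = 121.8 km/h.

121.8 km/h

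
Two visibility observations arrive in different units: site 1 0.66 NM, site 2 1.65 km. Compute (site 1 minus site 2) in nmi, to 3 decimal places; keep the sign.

-0.231 nmi

site 2: 1.65 km = 0.89093 nmi.
Difference: 0.66000 − 0.89093 = -0.231 nmi.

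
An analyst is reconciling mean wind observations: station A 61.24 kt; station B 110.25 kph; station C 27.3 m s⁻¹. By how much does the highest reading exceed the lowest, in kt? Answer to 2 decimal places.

8.17 kt

station B: 110.25 km/h = 59.5302 kt.
station C: 27.3 m/s = 53.0670 kt.
Spread: 61.2400 − 53.0670 = 8.17 kt.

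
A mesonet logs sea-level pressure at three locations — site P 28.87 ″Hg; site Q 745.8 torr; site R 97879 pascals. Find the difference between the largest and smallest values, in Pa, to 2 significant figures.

1700 Pa

site P: 28.87 inHg = 97765.05 Pa.
site Q: 745.8 mmHg = 99431.84 Pa.
Spread: 99431.84 − 97765.05 = 1700 Pa.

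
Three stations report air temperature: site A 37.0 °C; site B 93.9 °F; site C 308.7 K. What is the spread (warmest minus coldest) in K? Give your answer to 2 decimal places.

2.61 K

site B: 93.9 °F = 34.389 °C.
site C: 308.7 K = 35.550 °C.
Spread: 37.000 − 34.389 = 2.611 °C.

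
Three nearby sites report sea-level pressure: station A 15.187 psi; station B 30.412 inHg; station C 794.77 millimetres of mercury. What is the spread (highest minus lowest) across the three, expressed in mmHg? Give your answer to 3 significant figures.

22.3 mmHg

station A: 15.187 psi = 785.395 mmHg.
station B: 30.412 inHg = 772.465 mmHg.
Spread: 794.770 − 772.465 = 22.3 mmHg.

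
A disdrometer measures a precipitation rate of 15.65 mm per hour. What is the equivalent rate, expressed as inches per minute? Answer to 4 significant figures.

15.65 mm/hour × 0.0393701 in/mm × 0.0166667 hour/minute = 0.01027 in/minute.

0.01027 in/minute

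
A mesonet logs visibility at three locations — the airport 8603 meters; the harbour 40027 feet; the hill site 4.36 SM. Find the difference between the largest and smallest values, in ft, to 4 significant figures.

17010 ft

the airport: 8603 m = 28225.07 ft.
the hill site: 4.36 SM = 23020.80 ft.
Spread: 40027.00 − 23020.80 = 17010 ft.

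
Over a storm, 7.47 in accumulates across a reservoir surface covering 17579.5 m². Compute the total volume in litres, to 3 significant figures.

Depth: 7.47 in × 25.4 = 189.738 mm.
1 mm over 1 m² is 1 L, so volume = 189.738 × 17579.5 = 3335499.2 L ≈ 3340000 L.

3340000 litres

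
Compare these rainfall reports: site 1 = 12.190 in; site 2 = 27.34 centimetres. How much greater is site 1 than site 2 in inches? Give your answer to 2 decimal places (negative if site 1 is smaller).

site 2: 27.34 cm = 10.7638 in.
Difference: 12.1900 − 10.7638 = 1.43 in.

1.43 in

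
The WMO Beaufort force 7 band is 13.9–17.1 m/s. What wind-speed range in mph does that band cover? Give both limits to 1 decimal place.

31.1 to 38.3 mph

13.9–17.1 m/s × 2.237 = 31.1–38.3 mph.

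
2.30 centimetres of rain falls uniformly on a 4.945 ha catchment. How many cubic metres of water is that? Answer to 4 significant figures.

Depth: 2.30 cm × 10 = 23 mm.
Area: 4.945 ha = 49450 m².
1 mm over 1 m² is 1 L, so volume = 23 × 49450 = 1137350 L = 1137 m³.

1137 cubic metres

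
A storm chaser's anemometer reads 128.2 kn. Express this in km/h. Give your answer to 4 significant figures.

237.4 km/h

1 kt = 1.852 km/h, so 128.2 × 1.852 = 237.4 km/h.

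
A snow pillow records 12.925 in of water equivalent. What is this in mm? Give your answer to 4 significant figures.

328.3 mm

1 in = 25.4 mm, so 12.925 × 25.4 = 328.3 mm.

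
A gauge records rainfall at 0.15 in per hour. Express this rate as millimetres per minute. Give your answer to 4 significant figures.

0.06350 mm/minute

0.15 in/hour × 25.4 mm/in × 0.0166667 hour/minute = 0.06350 mm/minute.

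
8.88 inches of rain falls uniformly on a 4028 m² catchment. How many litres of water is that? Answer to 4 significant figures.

Depth: 8.88 in × 25.4 = 225.552 mm.
1 mm over 1 m² is 1 L, so volume = 225.552 × 4028 = 908523.46 L ≈ 908500 L.

908500 litres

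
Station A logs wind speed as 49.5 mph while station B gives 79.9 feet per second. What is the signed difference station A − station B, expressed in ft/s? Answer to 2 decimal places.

-7.30 ft/s

station A: 49.5 mph = 72.6000 ft/s.
Difference: 72.6000 − 79.9000 = -7.30 ft/s.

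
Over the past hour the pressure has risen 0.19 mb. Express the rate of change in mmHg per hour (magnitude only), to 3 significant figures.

0.143 mmHg per hour

0.19 mb / 1 h × 0.750062 mmHg/mb = 0.143 mmHg/h.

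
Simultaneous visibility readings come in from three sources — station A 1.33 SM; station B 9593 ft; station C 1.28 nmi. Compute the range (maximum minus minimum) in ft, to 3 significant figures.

station A: 1.33 SM = 7022.40 ft.
station C: 1.28 nmi = 7777.43 ft.
Spread: 9593.00 − 7022.40 = 2570 ft.

2570 ft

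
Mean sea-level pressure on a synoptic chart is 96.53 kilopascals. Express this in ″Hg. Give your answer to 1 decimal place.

1 kPa = 0.2953 inHg, so 96.53 × 0.2953 = 28.5 inHg.

28.5 inHg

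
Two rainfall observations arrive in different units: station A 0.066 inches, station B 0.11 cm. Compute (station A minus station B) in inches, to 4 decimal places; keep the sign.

0.0227 in

station B: 0.11 cm = 0.043307 in.
Difference: 0.066000 − 0.043307 = 0.0227 in.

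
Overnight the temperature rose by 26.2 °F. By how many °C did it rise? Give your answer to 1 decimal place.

14.6 °C

For a temperature change the 32° offset cancels: Δ°C = 26.2 × 0.5556 = 14.6 °C.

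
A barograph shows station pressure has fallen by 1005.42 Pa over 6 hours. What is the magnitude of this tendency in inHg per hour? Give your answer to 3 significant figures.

1005.42 Pa / 6 h × 0.0002953 inHg/Pa = 0.0495 inHg/h.

0.0495 inHg per hour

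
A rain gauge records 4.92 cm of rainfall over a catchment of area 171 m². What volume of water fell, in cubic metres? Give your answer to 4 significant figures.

8.413 cubic metres

Depth: 4.92 cm × 10 = 49.2 mm.
1 mm over 1 m² is 1 L, so volume = 49.2 × 171 = 8413.2 L = 8.413 m³.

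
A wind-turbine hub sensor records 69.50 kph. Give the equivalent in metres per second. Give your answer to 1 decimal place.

19.3 m/s

1 km/h = 0.277778 m/s, so 69.50 × 0.277778 = 19.3 m/s.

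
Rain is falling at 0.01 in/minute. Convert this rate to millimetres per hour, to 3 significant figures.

0.01 in/minute × 25.4 mm/in × 60 minute/hour = 15.2 mm/hour.

15.2 mm/hour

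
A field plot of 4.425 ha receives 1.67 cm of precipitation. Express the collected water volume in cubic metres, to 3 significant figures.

Depth: 1.67 cm × 10 = 16.7 mm.
Area: 4.425 ha = 44250 m².
1 mm over 1 m² is 1 L, so volume = 16.7 × 44250 = 738975 L = 739 m³.

739 cubic metres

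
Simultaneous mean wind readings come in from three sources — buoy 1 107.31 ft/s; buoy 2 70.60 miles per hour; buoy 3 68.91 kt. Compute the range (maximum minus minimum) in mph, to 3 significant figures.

buoy 1: 107.31 ft/s = 73.1659 mph.
buoy 3: 68.91 kt = 79.3002 mph.
Spread: 79.3002 − 70.6000 = 8.70 mph.

8.70 mph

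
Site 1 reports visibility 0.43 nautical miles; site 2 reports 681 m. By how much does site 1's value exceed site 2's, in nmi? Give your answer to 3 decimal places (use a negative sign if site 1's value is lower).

site 2: 681 m = 0.36771 nmi.
Difference: 0.43000 − 0.36771 = 0.062 nmi.

0.062 nmi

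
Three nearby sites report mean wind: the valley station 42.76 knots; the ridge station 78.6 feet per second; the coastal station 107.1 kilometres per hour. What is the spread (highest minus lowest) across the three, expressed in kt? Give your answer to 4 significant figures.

15.07 kt

the ridge station: 78.6 ft/s = 46.5692 kt.
the coastal station: 107.1 km/h = 57.8294 kt.
Spread: 57.8294 − 42.7600 = 15.07 kt.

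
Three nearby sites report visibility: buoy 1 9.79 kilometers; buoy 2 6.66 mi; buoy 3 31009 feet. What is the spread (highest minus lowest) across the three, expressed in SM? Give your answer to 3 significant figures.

buoy 1: 9.79 km = 6.08322 SM.
buoy 3: 31009 ft = 5.87292 SM.
Spread: 6.66000 − 5.87292 = 0.787 SM.

0.787 SM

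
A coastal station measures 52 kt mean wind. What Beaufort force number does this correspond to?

Beaufort force 10

52 kt lies in the Beaufort 10 band (storm, 48–55 kt).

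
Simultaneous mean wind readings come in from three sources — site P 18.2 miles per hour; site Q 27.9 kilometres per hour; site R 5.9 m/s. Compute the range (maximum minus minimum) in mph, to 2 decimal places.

site Q: 27.9 km/h = 17.3363 mph.
site R: 5.9 m/s = 13.1979 mph.
Spread: 18.2000 − 13.1979 = 5.00 mph.

5.00 mph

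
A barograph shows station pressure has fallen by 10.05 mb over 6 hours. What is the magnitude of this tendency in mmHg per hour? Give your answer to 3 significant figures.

10.05 mb / 6 h × 0.750062 mmHg/mb = 1.26 mmHg/h.

1.26 mmHg per hour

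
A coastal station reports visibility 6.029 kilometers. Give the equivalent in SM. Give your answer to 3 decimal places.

3.746 SM

1 km = 0.621371 SM, so 6.029 × 0.621371 = 3.746 SM.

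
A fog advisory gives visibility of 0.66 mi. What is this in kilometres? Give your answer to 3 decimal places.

1 SM = 1.60934 km, so 0.66 × 1.60934 = 1.062 km.

1.062 km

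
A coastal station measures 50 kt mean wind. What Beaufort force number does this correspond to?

50 kt lies in the Beaufort 10 band (storm, 48–55 kt).

Beaufort force 10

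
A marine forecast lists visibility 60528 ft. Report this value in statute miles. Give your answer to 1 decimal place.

1 ft = 0.000189394 SM, so 60528 × 0.000189394 = 11.5 SM.

11.5 SM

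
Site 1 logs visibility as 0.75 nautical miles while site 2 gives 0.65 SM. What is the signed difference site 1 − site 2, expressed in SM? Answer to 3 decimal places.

site 1: 0.75 nmi = 0.86308 SM.
Difference: 0.86308 − 0.65000 = 0.213 SM.

0.213 SM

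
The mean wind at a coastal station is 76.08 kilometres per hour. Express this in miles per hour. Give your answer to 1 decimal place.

1 km/h = 0.621371 mph, so 76.08 × 0.621371 = 47.3 mph.

47.3 mph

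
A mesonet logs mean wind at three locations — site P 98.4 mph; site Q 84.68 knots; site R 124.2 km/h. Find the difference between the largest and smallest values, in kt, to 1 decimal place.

18.4 kt

site P: 98.4 mph = 85.507 kt.
site R: 124.2 km/h = 67.063 kt.
Spread: 85.507 − 67.063 = 18.4 kt.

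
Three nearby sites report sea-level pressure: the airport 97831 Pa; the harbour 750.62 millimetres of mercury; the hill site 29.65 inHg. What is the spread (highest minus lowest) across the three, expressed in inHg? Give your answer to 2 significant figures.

0.76 inHg

the airport: 97831 Pa = 28.8895 inHg.
the harbour: 750.62 mmHg = 29.5520 inHg.
Spread: 29.6500 − 28.8895 = 0.76 inHg.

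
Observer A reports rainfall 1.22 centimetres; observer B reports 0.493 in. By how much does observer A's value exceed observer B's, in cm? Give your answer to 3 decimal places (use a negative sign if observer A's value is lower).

-0.032 cm

observer B: 0.493 in = 1.25222 cm.
Difference: 1.22000 − 1.25222 = -0.032 cm.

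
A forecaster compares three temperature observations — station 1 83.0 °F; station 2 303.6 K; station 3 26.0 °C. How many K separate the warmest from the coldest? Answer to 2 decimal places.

4.45 K

station 1: 83.0 °F = 28.333 °C.
station 2: 303.6 K = 30.450 °C.
Spread: 30.450 − 26.000 = 4.450 °C.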